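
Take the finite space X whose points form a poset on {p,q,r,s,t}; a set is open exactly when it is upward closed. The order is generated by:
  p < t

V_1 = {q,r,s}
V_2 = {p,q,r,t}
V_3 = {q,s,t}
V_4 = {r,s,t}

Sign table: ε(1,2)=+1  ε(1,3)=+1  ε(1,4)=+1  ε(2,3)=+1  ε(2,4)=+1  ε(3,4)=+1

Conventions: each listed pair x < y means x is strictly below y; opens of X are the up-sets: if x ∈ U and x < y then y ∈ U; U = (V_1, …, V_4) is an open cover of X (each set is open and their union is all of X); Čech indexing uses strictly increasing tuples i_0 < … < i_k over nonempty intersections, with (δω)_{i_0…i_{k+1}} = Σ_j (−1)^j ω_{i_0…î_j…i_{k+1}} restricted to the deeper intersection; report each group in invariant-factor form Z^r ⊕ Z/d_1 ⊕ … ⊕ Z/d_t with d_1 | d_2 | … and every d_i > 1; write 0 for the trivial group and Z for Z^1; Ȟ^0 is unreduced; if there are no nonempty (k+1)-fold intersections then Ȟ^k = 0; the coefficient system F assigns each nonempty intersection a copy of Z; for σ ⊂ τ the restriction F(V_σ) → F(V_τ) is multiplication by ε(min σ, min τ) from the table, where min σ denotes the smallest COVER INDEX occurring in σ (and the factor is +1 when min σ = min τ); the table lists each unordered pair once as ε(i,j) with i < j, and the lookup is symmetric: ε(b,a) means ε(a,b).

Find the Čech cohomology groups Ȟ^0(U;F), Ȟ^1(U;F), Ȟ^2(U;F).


intersection data:
  V12={q,r} V13={q,s} V14={r,s} V23={q,t} V24={r,t} V34={s,t}
  V123={q} V124={r} V134={s} V234={t}
C dims 4,6,4; δ0: rk 3, SNF 1^3; δ1: rk 3, SNF 1^3
Ȟ^0 = (4 − 3) − 0 = 1, so Ȟ^0 ≅ Z
Ȟ^1 = (6 − 3) − 3 = 0, so Ȟ^1 ≅ 0
Ȟ^2 = (4 − 0) − 3 = 1, so Ȟ^2 ≅ Z

Ȟ^0 = Z; Ȟ^1 = 0; Ȟ^2 = Z


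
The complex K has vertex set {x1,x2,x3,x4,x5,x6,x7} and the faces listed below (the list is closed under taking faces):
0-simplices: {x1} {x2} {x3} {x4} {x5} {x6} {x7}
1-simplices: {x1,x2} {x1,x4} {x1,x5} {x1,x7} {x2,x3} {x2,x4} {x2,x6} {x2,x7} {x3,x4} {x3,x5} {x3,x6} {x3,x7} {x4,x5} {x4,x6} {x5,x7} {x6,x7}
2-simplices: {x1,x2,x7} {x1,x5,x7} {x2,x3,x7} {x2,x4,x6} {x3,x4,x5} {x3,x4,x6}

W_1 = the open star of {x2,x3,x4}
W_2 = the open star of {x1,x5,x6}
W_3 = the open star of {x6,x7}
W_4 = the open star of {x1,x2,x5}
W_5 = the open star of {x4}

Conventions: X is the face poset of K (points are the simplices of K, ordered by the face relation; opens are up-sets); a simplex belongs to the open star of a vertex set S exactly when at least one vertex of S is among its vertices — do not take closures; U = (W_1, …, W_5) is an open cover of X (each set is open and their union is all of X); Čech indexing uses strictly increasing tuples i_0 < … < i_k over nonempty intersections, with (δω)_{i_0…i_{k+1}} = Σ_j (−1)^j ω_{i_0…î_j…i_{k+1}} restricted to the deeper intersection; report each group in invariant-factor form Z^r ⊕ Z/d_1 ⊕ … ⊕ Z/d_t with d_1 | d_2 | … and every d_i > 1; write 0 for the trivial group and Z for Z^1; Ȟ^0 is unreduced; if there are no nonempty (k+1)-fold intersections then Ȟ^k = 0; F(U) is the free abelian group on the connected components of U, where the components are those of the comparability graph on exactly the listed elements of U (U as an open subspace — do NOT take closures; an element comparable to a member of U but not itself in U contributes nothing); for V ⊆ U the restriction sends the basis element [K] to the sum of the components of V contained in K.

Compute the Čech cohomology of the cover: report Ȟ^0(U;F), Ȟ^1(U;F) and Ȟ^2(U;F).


nonempty intersections:
  W1={{x2},{x3},{x4},{x1,x2},{x1,x4},{x2,x3},{x2,x4},{x2,x6},{x2,x7},{x3,x4},{x3,x5},{x3,x6},{x3,x7},{x4,x5},{x4,x6},{x1,x2,x7},{x2,x3,x7},{x2,x4,x6},{x3,x4,x5},{x3,x4,x6}} W2={{x1},{x5},{x6},{x1,x2},{x1,x4},{x1,x5},{x1,x7},{x2,x6},{x3,x5},{x3,x6},{x4,x5},{x4,x6},{x5,x7},{x6,x7},{x1,x2,x7},{x1,x5,x7},{x2,x4,x6},{x3,x4,x5},{x3,x4,x6}} W3={{x6},{x7},{x1,x7},{x2,x6},{x2,x7},{x3,x6},{x3,x7},{x4,x6},{x5,x7},{x6,x7},{x1,x2,x7},{x1,x5,x7},{x2,x3,x7},{x2,x4,x6},{x3,x4,x6}} W4={{x1},{x2},{x5},{x1,x2},{x1,x4},{x1,x5},{x1,x7},{x2,x3},{x2,x4},{x2,x6},{x2,x7},{x3,x5},{x4,x5},{x5,x7},{x1,x2,x7},{x1,x5,x7},{x2,x3,x7},{x2,x4,x6},{x3,x4,x5}} W5={{x4},{x1,x4},{x2,x4},{x3,x4},{x4,x5},{x4,x6},{x2,x4,x6},{x3,x4,x5},{x3,x4,x6}}
  W12={{x1,x2},{x1,x4},{x2,x6},{x3,x5},{x3,x6},{x4,x5},{x4,x6},{x1,x2,x7},{x2,x4,x6},{x3,x4,x5},{x3,x4,x6}} W13={{x2,x6},{x2,x7},{x3,x6},{x3,x7},{x4,x6},{x1,x2,x7},{x2,x3,x7},{x2,x4,x6},{x3,x4,x6}} W14={{x2},{x1,x2},{x1,x4},{x2,x3},{x2,x4},{x2,x6},{x2,x7},{x3,x5},{x4,x5},{x1,x2,x7},{x2,x3,x7},{x2,x4,x6},{x3,x4,x5}} W15={{x4},{x1,x4},{x2,x4},{x3,x4},{x4,x5},{x4,x6},{x2,x4,x6},{x3,x4,x5},{x3,x4,x6}} W23={{x6},{x1,x7},{x2,x6},{x3,x6},{x4,x6},{x5,x7},{x6,x7},{x1,x2,x7},{x1,x5,x7},{x2,x4,x6},{x3,x4,x6}} W24={{x1},{x5},{x1,x2},{x1,x4},{x1,x5},{x1,x7},{x2,x6},{x3,x5},{x4,x5},{x5,x7},{x1,x2,x7},{x1,x5,x7},{x2,x4,x6},{x3,x4,x5}} W25={{x1,x4},{x4,x5},{x4,x6},{x2,x4,x6},{x3,x4,x5},{x3,x4,x6}} W34={{x1,x7},{x2,x6},{x2,x7},{x5,x7},{x1,x2,x7},{x1,x5,x7},{x2,x3,x7},{x2,x4,x6}} W35={{x4,x6},{x2,x4,x6},{x3,x4,x6}} W45={{x1,x4},{x2,x4},{x4,x5},{x2,x4,x6},{x3,x4,x5}}
  W123={{x2,x6},{x3,x6},{x4,x6},{x1,x2,x7},{x2,x4,x6},{x3,x4,x6}} W124={{x1,x2},{x1,x4},{x2,x6},{x3,x5},{x4,x5},{x1,x2,x7},{x2,x4,x6},{x3,x4,x5}} W125={{x1,x4},{x4,x5},{x4,x6},{x2,x4,x6},{x3,x4,x5},{x3,x4,x6}} W134={{x2,x6},{x2,x7},{x1,x2,x7},{x2,x3,x7},{x2,x4,x6}} W135={{x4,x6},{x2,x4,x6},{x3,x4,x6}} W145={{x1,x4},{x2,x4},{x4,x5},{x2,x4,x6},{x3,x4,x5}} W234={{x1,x7},{x2,x6},{x5,x7},{x1,x2,x7},{x1,x5,x7},{x2,x4,x6}} W235={{x4,x6},{x2,x4,x6},{x3,x4,x6}} W245={{x1,x4},{x4,x5},{x2,x4,x6},{x3,x4,x5}} W345={{x2,x4,x6}}
  W1234={{x2,x6},{x1,x2,x7},{x2,x4,x6}} W1235={{x4,x6},{x2,x4,x6},{x3,x4,x6}} W1245={{x1,x4},{x4,x5},{x2,x4,x6},{x3,x4,x5}} W1345={{x2,x4,x6}} W2345={{x2,x4,x6}}
  W12345={{x2,x4,x6}}
components per intersection:
  W1: {{x2},{x3},{x4},{x1,x2},{x1,x4},{x2,x3},{x2,x4},{x2,x6},{x2,x7},{x3,x4},{x3,x5},{x3,x6},{x3,x7},{x4,x5},{x4,x6},{x1,x2,x7},{x2,x3,x7},{x2,x4,x6},{x3,x4,x5},{x3,x4,x6}}
  W2: {{x1},{x5},{x1,x2},{x1,x4},{x1,x5},{x1,x7},{x3,x5},{x4,x5},{x5,x7},{x1,x2,x7},{x1,x5,x7},{x3,x4,x5}} {{x6},{x2,x6},{x3,x6},{x4,x6},{x6,x7},{x2,x4,x6},{x3,x4,x6}}
  W3: {{x6},{x7},{x1,x7},{x2,x6},{x2,x7},{x3,x6},{x3,x7},{x4,x6},{x5,x7},{x6,x7},{x1,x2,x7},{x1,x5,x7},{x2,x3,x7},{x2,x4,x6},{x3,x4,x6}}
  W4: {{x1},{x2},{x5},{x1,x2},{x1,x4},{x1,x5},{x1,x7},{x2,x3},{x2,x4},{x2,x6},{x2,x7},{x3,x5},{x4,x5},{x5,x7},{x1,x2,x7},{x1,x5,x7},{x2,x3,x7},{x2,x4,x6},{x3,x4,x5}}
  W5: {{x4},{x1,x4},{x2,x4},{x3,x4},{x4,x5},{x4,x6},{x2,x4,x6},{x3,x4,x5},{x3,x4,x6}}
  W12: {{x1,x2},{x1,x2,x7}} {{x1,x4}} {{x2,x6},{x3,x6},{x4,x6},{x2,x4,x6},{x3,x4,x6}} {{x3,x5},{x4,x5},{x3,x4,x5}}
  W13: {{x2,x6},{x3,x6},{x4,x6},{x2,x4,x6},{x3,x4,x6}} {{x2,x7},{x3,x7},{x1,x2,x7},{x2,x3,x7}}
  W14: {{x2},{x1,x2},{x2,x3},{x2,x4},{x2,x6},{x2,x7},{x1,x2,x7},{x2,x3,x7},{x2,x4,x6}} {{x1,x4}} {{x3,x5},{x4,x5},{x3,x4,x5}}
  W15: {{x4},{x1,x4},{x2,x4},{x3,x4},{x4,x5},{x4,x6},{x2,x4,x6},{x3,x4,x5},{x3,x4,x6}}
  W23: {{x6},{x2,x6},{x3,x6},{x4,x6},{x6,x7},{x2,x4,x6},{x3,x4,x6}} {{x1,x7},{x5,x7},{x1,x2,x7},{x1,x5,x7}}
  W24: {{x1},{x5},{x1,x2},{x1,x4},{x1,x5},{x1,x7},{x3,x5},{x4,x5},{x5,x7},{x1,x2,x7},{x1,x5,x7},{x3,x4,x5}} {{x2,x6},{x2,x4,x6}}
  W25: {{x1,x4}} {{x4,x5},{x3,x4,x5}} {{x4,x6},{x2,x4,x6},{x3,x4,x6}}
  W34: {{x1,x7},{x2,x7},{x5,x7},{x1,x2,x7},{x1,x5,x7},{x2,x3,x7}} {{x2,x6},{x2,x4,x6}}
  W35: {{x4,x6},{x2,x4,x6},{x3,x4,x6}}
  W45: {{x1,x4}} {{x2,x4},{x2,x4,x6}} {{x4,x5},{x3,x4,x5}}
  W123: {{x2,x6},{x3,x6},{x4,x6},{x2,x4,x6},{x3,x4,x6}} {{x1,x2,x7}}
  W124: {{x1,x2},{x1,x2,x7}} {{x1,x4}} {{x2,x6},{x2,x4,x6}} {{x3,x5},{x4,x5},{x3,x4,x5}}
  W125: {{x1,x4}} {{x4,x5},{x3,x4,x5}} {{x4,x6},{x2,x4,x6},{x3,x4,x6}}
  W134: {{x2,x6},{x2,x4,x6}} {{x2,x7},{x1,x2,x7},{x2,x3,x7}}
  W135: {{x4,x6},{x2,x4,x6},{x3,x4,x6}}
  W145: {{x1,x4}} {{x2,x4},{x2,x4,x6}} {{x4,x5},{x3,x4,x5}}
  W234: {{x1,x7},{x5,x7},{x1,x2,x7},{x1,x5,x7}} {{x2,x6},{x2,x4,x6}}
  W235: {{x4,x6},{x2,x4,x6},{x3,x4,x6}}
  W245: {{x1,x4}} {{x4,x5},{x3,x4,x5}} {{x2,x4,x6}}
  W345: {{x2,x4,x6}}
  W1234: {{x2,x6},{x2,x4,x6}} {{x1,x2,x7}}
  W1235: {{x4,x6},{x2,x4,x6},{x3,x4,x6}}
  W1245: {{x1,x4}} {{x4,x5},{x3,x4,x5}} {{x2,x4,x6}}
  W1345: {{x2,x4,x6}}
  W2345: {{x2,x4,x6}}
  W12345: {{x2,x4,x6}}
C dims 6,23,22,8; δ0: rk 5, SNF 1^5; δ1: rk 15, SNF 1^15; δ2: rk 7, SNF 1^7
Ȟ^0: (6−5)−0=1 ⇒ Z
Ȟ^1: (23−15)−5=3 ⇒ Z^3
Ȟ^2: (22−7)−15=0 ⇒ 0

Ȟ^0 = Z; Ȟ^1 = Z^3; Ȟ^2 = 0


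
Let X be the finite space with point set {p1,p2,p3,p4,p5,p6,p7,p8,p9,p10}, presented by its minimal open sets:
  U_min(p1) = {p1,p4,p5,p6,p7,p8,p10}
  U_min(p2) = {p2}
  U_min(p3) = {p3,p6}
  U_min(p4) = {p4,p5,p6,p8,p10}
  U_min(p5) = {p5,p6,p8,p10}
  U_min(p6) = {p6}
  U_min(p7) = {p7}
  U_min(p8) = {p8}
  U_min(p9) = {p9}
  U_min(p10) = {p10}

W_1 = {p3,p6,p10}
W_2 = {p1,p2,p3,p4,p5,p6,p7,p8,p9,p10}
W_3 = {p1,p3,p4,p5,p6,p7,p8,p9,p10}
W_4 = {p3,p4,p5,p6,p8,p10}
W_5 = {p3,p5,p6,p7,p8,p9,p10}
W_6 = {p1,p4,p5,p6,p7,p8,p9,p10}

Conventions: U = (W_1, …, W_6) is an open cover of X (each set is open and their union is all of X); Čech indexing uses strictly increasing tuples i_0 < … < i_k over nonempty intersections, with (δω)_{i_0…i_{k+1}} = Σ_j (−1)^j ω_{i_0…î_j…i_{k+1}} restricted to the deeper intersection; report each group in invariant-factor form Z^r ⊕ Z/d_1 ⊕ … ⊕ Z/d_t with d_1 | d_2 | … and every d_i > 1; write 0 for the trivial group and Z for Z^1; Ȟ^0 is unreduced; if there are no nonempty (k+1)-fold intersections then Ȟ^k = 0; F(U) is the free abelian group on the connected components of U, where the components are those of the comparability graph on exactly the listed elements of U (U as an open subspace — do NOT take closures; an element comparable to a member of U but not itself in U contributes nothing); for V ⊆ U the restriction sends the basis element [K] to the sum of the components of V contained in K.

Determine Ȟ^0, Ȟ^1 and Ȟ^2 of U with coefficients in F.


Ȟ^0 ≅ Z^3, Ȟ^1 ≅ 0, Ȟ^2 ≅ 0

intersection data:
  W12={p3,p6,p10} W13={p3,p6,p10} W14={p3,p6,p10} W15={p3,p6,p10} W16={p6,p10} W23={p1,p3,p4,p5,p6,p7,p8,p9,p10} W24={p3,p4,p5,p6,p8,p10} W25={p3,p5,p6,p7,p8,p9,p10} W26={p1,p4,p5,p6,p7,p8,p9,p10} W34={p3,p4,p5,p6,p8,p10} W35={p3,p5,p6,p7,p8,p9,p10} W36={p1,p4,p5,p6,p7,p8,p9,p10} W45={p3,p5,p6,p8,p10} W46={p4,p5,p6,p8,p10} W56={p5,p6,p7,p8,p9,p10}
  W123={p3,p6,p10} W124={p3,p6,p10} W125={p3,p6,p10} W126={p6,p10} W134={p3,p6,p10} W135={p3,p6,p10} W136={p6,p10} W145={p3,p6,p10} W146={p6,p10} W156={p6,p10} W234={p3,p4,p5,p6,p8,p10} W235={p3,p5,p6,p7,p8,p9,p10} W236={p1,p4,p5,p6,p7,p8,p9,p10} W245={p3,p5,p6,p8,p10} W246={p4,p5,p6,p8,p10} W256={p5,p6,p7,p8,p9,p10} W345={p3,p5,p6,p8,p10} W346={p4,p5,p6,p8,p10} W356={p5,p6,p7,p8,p9,p10} W456={p5,p6,p8,p10}
  W1234={p3,p6,p10} W1235={p3,p6,p10} W1236={p6,p10} W1245={p3,p6,p10} W1246={p6,p10} W1256={p6,p10} W1345={p3,p6,p10} W1346={p6,p10} W1356={p6,p10} W1456={p6,p10} W2345={p3,p5,p6,p8,p10} W2346={p4,p5,p6,p8,p10} W2356={p5,p6,p7,p8,p9,p10} W2456={p5,p6,p8,p10} W3456={p5,p6,p8,p10}
  W12345={p3,p6,p10} W12346={p6,p10} W12356={p6,p10} W12456={p6,p10} W13456={p6,p10} W23456={p5,p6,p8,p10}
  W123456={p6,p10}
components per intersection:
  W1: {p3,p6} {p10}
  W2: {p1,p3,p4,p5,p6,p7,p8,p10} {p2} {p9}
  W3: {p1,p3,p4,p5,p6,p7,p8,p10} {p9}
  W4: {p3,p4,p5,p6,p8,p10}
  W5: {p3,p5,p6,p8,p10} {p7} {p9}
  W6: {p1,p4,p5,p6,p7,p8,p10} {p9}
  W12: {p3,p6} {p10}
  W13: {p3,p6} {p10}
  W14: {p3,p6} {p10}
  W15: {p3,p6} {p10}
  W16: {p6} {p10}
  W23: {p1,p3,p4,p5,p6,p7,p8,p10} {p9}
  W24: {p3,p4,p5,p6,p8,p10}
  W25: {p3,p5,p6,p8,p10} {p7} {p9}
  W26: {p1,p4,p5,p6,p7,p8,p10} {p9}
  W34: {p3,p4,p5,p6,p8,p10}
  W35: {p3,p5,p6,p8,p10} {p7} {p9}
  W36: {p1,p4,p5,p6,p7,p8,p10} {p9}
  W45: {p3,p5,p6,p8,p10}
  W46: {p4,p5,p6,p8,p10}
  W56: {p5,p6,p8,p10} {p7} {p9}
  W123: {p3,p6} {p10}
  W124: {p3,p6} {p10}
  W125: {p3,p6} {p10}
  W126: {p6} {p10}
  W134: {p3,p6} {p10}
  W135: {p3,p6} {p10}
  W136: {p6} {p10}
  W145: {p3,p6} {p10}
  W146: {p6} {p10}
  W156: {p6} {p10}
  W234: {p3,p4,p5,p6,p8,p10}
  W235: {p3,p5,p6,p8,p10} {p7} {p9}
  W236: {p1,p4,p5,p6,p7,p8,p10} {p9}
  W245: {p3,p5,p6,p8,p10}
  W246: {p4,p5,p6,p8,p10}
  W256: {p5,p6,p8,p10} {p7} {p9}
  W345: {p3,p5,p6,p8,p10}
  W346: {p4,p5,p6,p8,p10}
  W356: {p5,p6,p8,p10} {p7} {p9}
  W456: {p5,p6,p8,p10}
  W1234: {p3,p6} {p10}
  W1235: {p3,p6} {p10}
  W1236: {p6} {p10}
  W1245: {p3,p6} {p10}
  W1246: {p6} {p10}
  W1256: {p6} {p10}
  W1345: {p3,p6} {p10}
  W1346: {p6} {p10}
  W1356: {p6} {p10}
  W1456: {p6} {p10}
  W2345: {p3,p5,p6,p8,p10}
  W2346: {p4,p5,p6,p8,p10}
  W2356: {p5,p6,p8,p10} {p7} {p9}
  W2456: {p5,p6,p8,p10}
  W3456: {p5,p6,p8,p10}
  W12345: {p3,p6} {p10}
  W12346: {p6} {p10}
  W12356: {p6} {p10}
  W12456: {p6} {p10}
  W13456: {p6} {p10}
  W23456: {p5,p6,p8,p10}
  W123456: {p6} {p10}
C dims 13,29,37,27; δ0: rk 10, SNF 1^10; δ1: rk 19, SNF 1^19; δ2: rk 18, SNF 1^18
Ȟ^0 = (13 − 10) − 0 = 3, so Ȟ^0 ≅ Z^3
Ȟ^1 = (29 − 19) − 10 = 0, so Ȟ^1 ≅ 0
Ȟ^2 = (37 − 18) − 19 = 0, so Ȟ^2 ≅ 0


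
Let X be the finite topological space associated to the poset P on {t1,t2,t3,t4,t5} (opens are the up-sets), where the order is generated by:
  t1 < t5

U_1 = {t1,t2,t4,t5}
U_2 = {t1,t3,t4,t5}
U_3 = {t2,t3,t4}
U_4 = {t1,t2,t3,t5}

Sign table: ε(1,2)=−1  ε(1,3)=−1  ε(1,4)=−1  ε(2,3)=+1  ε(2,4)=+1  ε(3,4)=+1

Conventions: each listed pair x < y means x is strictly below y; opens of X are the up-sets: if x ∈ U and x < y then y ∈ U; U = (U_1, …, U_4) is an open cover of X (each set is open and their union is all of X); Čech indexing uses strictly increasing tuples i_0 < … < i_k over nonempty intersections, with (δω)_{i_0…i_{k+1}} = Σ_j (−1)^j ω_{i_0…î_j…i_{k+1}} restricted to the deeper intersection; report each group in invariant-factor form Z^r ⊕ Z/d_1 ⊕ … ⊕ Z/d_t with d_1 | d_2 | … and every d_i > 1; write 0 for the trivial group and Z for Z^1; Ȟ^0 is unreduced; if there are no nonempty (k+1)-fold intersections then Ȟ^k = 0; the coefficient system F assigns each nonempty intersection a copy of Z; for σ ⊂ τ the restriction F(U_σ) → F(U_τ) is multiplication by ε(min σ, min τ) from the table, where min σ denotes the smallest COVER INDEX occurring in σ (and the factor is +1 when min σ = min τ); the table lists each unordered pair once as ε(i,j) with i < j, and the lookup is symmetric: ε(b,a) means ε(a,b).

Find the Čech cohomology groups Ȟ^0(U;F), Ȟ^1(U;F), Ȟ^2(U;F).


nerve simplices:
  U12={t1,t4,t5} U13={t2,t4} U14={t1,t2,t5} U23={t3,t4} U24={t1,t3,t5} U34={t2,t3}
  U123={t4} U124={t1,t5} U134={t2} U234={t3}
C dims 4,6,4; δ0: rk 3, SNF 1^3; δ1: rk 3, SNF 1^3
degree 0: 4−3−0 = 1 → Ȟ^0 ≅ Z
degree 1: 6−3−3 = 0 → Ȟ^1 ≅ 0
degree 2: 4−0−3 = 1 → Ȟ^2 ≅ Z

Ȟ^0(U;F) ≅ Z,  Ȟ^1(U;F) ≅ 0,  Ȟ^2(U;F) ≅ Z


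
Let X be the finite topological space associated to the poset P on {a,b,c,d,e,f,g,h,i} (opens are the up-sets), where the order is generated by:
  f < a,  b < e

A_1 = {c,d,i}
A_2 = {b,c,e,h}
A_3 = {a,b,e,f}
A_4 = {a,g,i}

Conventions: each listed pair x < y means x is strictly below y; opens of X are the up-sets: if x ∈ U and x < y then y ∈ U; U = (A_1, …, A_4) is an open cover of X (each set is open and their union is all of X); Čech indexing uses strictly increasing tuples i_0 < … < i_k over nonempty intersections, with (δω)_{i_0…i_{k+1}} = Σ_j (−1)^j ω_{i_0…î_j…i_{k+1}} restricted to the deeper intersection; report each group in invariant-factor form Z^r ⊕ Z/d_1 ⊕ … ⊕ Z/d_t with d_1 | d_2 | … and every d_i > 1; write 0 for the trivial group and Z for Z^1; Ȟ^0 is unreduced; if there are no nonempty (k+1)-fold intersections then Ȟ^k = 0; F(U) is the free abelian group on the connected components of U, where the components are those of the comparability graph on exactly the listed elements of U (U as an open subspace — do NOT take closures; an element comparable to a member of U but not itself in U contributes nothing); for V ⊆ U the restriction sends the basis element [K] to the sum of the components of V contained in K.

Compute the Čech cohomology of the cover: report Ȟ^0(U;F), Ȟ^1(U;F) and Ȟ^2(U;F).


nerve of the cover:
  A12={c} A14={i} A23={b,e} A34={a}
components per intersection:
  A1: {c} {d} {i}
  A2: {b,e} {c} {h}
  A3: {a,f} {b,e}
  A4: {a} {g} {i}
  A12: {c}
  A14: {i}
  A23: {b,e}
  A34: {a}
C dims 11,4; δ0: rk 4, SNF 1^4
Ȟ^0 = (11 − 4) − 0 = 7, so Ȟ^0 ≅ Z^7
Ȟ^1 = (4 − 0) − 4 = 0, so Ȟ^1 ≅ 0
Ȟ^2 = (0 − 0) − 0 = 0, so Ȟ^2 ≅ 0

Ȟ^0 = Z^7, Ȟ^1 = 0, Ȟ^2 = 0


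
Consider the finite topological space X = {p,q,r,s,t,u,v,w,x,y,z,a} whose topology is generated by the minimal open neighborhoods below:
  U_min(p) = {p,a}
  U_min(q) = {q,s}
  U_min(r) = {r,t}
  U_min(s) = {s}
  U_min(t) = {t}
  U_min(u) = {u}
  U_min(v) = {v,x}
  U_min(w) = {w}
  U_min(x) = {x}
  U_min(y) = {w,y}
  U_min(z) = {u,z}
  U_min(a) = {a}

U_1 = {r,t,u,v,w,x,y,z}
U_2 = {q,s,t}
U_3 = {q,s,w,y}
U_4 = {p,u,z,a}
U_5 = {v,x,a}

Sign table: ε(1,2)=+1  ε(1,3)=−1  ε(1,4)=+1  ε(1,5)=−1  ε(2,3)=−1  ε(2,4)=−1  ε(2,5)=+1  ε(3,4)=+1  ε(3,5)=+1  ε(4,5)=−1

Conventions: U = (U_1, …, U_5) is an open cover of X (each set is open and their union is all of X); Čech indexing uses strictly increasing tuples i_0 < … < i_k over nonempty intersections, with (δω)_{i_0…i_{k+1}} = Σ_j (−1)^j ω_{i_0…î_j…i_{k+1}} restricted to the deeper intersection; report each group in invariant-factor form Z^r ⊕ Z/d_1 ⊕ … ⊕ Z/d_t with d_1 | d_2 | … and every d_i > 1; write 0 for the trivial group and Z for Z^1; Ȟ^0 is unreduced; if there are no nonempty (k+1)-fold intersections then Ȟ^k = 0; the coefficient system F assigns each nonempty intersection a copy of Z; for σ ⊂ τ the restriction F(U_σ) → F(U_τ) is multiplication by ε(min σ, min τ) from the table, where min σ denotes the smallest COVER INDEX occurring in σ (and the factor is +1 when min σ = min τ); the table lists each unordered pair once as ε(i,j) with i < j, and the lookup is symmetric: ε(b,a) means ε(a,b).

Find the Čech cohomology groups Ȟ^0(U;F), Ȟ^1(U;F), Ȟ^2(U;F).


Ȟ^0(U;F) ≅ Z,  Ȟ^1(U;F) ≅ Z^2,  Ȟ^2(U;F) ≅ 0

cover nerve:
  U12={t} U13={w,y} U14={u,z} U15={v,x} U23={q,s} U45={a}
C dims 5,6; δ0: rk 4, SNF 1^4
Ȟ^0: (5−4)−0=1 ⇒ Z
Ȟ^1: (6−0)−4=2 ⇒ Z^2
Ȟ^2: (0−0)−0=0 ⇒ 0


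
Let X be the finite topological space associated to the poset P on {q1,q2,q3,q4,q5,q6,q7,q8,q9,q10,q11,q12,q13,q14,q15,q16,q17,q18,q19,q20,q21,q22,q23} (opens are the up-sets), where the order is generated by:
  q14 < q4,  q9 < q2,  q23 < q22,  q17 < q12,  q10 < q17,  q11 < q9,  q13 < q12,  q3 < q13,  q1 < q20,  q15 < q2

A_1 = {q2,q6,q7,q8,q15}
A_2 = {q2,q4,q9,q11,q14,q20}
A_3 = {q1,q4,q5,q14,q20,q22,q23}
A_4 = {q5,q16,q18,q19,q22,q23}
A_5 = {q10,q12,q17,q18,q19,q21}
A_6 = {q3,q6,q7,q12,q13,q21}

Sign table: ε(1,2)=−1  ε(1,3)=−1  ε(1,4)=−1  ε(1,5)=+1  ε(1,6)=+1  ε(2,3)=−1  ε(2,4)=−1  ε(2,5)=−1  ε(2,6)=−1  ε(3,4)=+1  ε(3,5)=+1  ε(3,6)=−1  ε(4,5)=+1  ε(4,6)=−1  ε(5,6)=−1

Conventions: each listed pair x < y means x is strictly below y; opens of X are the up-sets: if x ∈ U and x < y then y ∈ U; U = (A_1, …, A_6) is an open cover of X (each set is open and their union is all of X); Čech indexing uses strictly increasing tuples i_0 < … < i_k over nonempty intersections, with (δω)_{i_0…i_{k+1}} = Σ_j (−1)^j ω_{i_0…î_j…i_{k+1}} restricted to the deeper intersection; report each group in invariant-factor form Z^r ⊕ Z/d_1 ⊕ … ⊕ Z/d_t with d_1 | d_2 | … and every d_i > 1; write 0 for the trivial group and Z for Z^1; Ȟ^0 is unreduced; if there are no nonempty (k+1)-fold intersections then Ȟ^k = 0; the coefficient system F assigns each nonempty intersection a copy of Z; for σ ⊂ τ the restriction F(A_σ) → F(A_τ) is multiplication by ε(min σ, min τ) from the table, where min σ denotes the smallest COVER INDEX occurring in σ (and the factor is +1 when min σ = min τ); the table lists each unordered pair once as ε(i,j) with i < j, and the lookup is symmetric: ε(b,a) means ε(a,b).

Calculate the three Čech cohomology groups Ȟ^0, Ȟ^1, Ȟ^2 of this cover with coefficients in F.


Ȟ^0(U;F) ≅ 0; Ȟ^1(U;F) ≅ Z/2; Ȟ^2(U;F) ≅ 0

nerve simplices:
  A12={q2} A16={q6,q7} A23={q4,q14,q20} A34={q5,q22,q23} A45={q18,q19} A56={q12,q21}
C dims 6,6; δ0: rk 6, SNF 1^5·2
degree 0: 6−6−0 = 0 → Ȟ^0 ≅ 0
degree 1: 6−0−6 = 0 plus torsion [2] → Ȟ^1 ≅ Z/2
degree 2: 0−0−0 = 0 → Ȟ^2 ≅ 0


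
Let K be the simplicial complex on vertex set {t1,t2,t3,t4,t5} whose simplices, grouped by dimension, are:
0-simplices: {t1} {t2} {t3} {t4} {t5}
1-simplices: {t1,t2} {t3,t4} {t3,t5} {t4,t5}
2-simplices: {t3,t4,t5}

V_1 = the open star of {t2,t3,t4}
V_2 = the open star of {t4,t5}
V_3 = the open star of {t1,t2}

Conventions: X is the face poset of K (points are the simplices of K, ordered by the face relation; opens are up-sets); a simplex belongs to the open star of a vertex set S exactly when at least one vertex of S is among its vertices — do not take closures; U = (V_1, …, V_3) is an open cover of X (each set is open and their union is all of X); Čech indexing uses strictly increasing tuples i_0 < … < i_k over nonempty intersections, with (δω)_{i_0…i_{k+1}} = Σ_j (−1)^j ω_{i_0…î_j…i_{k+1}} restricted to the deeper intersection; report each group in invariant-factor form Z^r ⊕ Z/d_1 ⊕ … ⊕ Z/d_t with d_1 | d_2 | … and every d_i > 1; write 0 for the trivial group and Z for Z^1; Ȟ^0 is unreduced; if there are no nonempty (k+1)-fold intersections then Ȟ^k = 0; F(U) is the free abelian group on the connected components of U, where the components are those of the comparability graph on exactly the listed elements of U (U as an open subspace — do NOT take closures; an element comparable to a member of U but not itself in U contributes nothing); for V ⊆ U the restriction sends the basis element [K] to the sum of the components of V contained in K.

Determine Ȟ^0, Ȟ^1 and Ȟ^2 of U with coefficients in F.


Ȟ^0 ≅ Z^2, Ȟ^1 ≅ 0, Ȟ^2 ≅ 0

nonempty intersections:
  V1={{t2},{t3},{t4},{t1,t2},{t3,t4},{t3,t5},{t4,t5},{t3,t4,t5}} V2={{t4},{t5},{t3,t4},{t3,t5},{t4,t5},{t3,t4,t5}} V3={{t1},{t2},{t1,t2}}
  V12={{t4},{t3,t4},{t3,t5},{t4,t5},{t3,t4,t5}} V13={{t2},{t1,t2}}
components per intersection:
  V1: {{t2},{t1,t2}} {{t3},{t4},{t3,t4},{t3,t5},{t4,t5},{t3,t4,t5}}
  V2: {{t4},{t5},{t3,t4},{t3,t5},{t4,t5},{t3,t4,t5}}
  V3: {{t1},{t2},{t1,t2}}
  V12: {{t4},{t3,t4},{t3,t5},{t4,t5},{t3,t4,t5}}
  V13: {{t2},{t1,t2}}
C dims 4,2; δ0: rk 2, SNF 1^2
Ȟ^0: (4−2)−0=2 ⇒ Z^2
Ȟ^1: (2−0)−2=0 ⇒ 0
Ȟ^2: (0−0)−0=0 ⇒ 0


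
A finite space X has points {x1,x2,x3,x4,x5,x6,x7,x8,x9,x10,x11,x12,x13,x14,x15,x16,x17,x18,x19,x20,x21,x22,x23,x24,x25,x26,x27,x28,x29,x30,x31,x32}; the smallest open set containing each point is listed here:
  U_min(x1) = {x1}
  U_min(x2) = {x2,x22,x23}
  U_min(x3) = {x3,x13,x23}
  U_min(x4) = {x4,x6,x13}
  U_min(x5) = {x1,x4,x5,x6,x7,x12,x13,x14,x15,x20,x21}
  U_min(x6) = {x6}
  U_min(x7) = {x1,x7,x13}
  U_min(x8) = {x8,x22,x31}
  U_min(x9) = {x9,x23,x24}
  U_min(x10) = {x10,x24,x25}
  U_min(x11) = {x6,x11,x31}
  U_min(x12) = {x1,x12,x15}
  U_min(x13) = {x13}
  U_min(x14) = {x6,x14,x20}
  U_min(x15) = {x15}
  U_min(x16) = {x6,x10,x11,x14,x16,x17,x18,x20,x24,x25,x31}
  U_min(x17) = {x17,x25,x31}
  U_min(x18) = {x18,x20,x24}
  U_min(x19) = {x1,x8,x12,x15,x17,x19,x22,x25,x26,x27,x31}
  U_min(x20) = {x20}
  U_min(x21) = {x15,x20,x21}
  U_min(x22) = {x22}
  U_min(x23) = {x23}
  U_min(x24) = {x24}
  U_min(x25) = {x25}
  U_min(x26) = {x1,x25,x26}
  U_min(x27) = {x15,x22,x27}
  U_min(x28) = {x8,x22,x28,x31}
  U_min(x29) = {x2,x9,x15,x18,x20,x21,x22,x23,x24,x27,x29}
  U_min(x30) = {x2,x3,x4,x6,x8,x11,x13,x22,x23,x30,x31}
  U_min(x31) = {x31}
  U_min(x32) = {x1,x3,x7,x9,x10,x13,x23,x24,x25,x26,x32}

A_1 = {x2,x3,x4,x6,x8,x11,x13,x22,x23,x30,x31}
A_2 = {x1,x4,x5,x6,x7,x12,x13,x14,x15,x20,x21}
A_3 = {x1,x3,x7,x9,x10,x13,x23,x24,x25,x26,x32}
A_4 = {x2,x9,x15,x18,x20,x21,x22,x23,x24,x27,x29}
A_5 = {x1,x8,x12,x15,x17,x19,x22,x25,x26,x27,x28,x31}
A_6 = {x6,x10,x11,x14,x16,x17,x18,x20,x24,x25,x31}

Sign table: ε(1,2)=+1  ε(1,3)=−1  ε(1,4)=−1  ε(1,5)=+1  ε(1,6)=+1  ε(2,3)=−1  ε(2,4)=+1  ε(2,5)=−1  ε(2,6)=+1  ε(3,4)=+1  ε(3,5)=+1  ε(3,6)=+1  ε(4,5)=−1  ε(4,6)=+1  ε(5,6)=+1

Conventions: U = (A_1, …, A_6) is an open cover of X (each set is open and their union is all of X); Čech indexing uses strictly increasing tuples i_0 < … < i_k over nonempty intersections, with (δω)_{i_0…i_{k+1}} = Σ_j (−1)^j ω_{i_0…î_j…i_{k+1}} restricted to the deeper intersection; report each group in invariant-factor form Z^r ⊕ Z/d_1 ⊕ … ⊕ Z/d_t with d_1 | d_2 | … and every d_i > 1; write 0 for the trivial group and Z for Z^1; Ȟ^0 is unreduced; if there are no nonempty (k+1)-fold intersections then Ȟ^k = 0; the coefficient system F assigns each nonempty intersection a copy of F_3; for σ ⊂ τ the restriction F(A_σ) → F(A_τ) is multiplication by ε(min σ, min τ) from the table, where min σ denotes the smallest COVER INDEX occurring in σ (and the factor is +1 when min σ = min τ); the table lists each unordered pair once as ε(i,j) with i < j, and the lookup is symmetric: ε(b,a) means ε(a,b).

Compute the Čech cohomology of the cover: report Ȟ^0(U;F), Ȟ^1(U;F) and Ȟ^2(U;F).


Ȟ^0 ≅ 0; Ȟ^1 ≅ 0; Ȟ^2 ≅ Z/3

nerve of the cover:
  A12={x4,x6,x13} A13={x3,x13,x23} A14={x2,x22,x23} A15={x8,x22,x31} A16={x6,x11,x31} A23={x1,x7,x13} A24={x15,x20,x21} A25={x1,x12,x15} A26={x6,x14,x20} A34={x9,x23,x24} A35={x1,x25,x26} A36={x10,x24,x25} A45={x15,x22,x27} A46={x18,x20,x24} A56={x17,x25,x31}
  A123={x13} A126={x6} A134={x23} A145={x22} A156={x31} A235={x1} A245={x15} A246={x20} A346={x24} A356={x25}
C dims 6,15,10; δ0: rk_F3 6; δ1: rk_F3 9
Ȟ^0 = (6 − 6) − 0 = 0, so Ȟ^0 ≅ 0
Ȟ^1 = (15 − 9) − 6 = 0, so Ȟ^1 ≅ 0
Ȟ^2 = (10 − 0) − 9 = 1, so Ȟ^2 ≅ Z/3


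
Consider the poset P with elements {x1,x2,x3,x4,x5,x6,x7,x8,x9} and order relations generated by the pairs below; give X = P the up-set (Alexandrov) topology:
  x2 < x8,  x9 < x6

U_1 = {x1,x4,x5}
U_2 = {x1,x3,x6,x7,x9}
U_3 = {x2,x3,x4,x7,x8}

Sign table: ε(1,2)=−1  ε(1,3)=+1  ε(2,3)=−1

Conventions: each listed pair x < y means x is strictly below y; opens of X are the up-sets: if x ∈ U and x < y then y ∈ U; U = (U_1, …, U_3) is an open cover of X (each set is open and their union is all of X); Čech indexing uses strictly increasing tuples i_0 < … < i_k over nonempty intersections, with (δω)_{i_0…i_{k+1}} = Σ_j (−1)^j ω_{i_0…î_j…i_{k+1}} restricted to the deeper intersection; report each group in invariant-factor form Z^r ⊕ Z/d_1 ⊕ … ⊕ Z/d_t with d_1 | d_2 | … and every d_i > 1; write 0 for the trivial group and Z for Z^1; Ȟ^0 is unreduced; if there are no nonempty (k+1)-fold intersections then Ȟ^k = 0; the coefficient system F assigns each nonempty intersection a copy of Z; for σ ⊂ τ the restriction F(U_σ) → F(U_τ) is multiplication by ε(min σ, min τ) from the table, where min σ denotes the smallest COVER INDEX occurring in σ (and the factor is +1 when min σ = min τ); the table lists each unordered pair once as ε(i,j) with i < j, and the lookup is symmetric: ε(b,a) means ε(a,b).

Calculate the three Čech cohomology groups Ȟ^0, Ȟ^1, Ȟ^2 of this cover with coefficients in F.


Ȟ^0 = Z; Ȟ^1 = Z; Ȟ^2 = 0

nerve of the cover:
  U12={x1} U13={x4} U23={x3,x7}
C dims 3,3; δ0: rk 2, SNF 1^2
Ȟ^0 = (3 − 2) − 0 = 1, so Ȟ^0 ≅ Z
Ȟ^1 = (3 − 0) − 2 = 1, so Ȟ^1 ≅ Z
Ȟ^2 = (0 − 0) − 0 = 0, so Ȟ^2 ≅ 0


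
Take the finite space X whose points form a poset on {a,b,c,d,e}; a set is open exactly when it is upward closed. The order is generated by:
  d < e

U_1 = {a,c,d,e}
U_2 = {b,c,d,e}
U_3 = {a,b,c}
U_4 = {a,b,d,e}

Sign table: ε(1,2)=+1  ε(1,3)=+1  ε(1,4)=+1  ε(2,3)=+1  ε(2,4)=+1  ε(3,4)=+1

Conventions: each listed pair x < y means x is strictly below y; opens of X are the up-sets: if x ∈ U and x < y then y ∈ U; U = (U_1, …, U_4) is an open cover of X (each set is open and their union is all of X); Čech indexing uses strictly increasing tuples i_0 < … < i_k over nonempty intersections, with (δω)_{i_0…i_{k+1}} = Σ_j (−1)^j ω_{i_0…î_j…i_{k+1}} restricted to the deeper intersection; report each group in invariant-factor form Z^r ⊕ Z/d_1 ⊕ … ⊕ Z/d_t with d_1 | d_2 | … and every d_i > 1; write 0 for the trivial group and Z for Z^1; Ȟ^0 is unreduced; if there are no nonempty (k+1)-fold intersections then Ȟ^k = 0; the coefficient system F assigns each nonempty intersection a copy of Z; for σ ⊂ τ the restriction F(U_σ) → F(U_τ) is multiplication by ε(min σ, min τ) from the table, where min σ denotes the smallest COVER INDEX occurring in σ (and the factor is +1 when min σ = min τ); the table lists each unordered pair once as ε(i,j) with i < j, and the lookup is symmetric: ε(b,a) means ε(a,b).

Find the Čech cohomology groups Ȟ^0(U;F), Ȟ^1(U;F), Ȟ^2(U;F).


Ȟ^0 = Z; Ȟ^1 = 0; Ȟ^2 = Z

nerve of the cover:
  U12={c,d,e} U13={a,c} U14={a,d,e} U23={b,c} U24={b,d,e} U34={a,b}
  U123={c} U124={d,e} U134={a} U234={b}
C dims 4,6,4; δ0: rk 3, SNF 1^3; δ1: rk 3, SNF 1^3
Ȟ^0 = (4 − 3) − 0 = 1, so Ȟ^0 ≅ Z
Ȟ^1 = (6 − 3) − 3 = 0, so Ȟ^1 ≅ 0
Ȟ^2 = (4 − 0) − 3 = 1, so Ȟ^2 ≅ Z


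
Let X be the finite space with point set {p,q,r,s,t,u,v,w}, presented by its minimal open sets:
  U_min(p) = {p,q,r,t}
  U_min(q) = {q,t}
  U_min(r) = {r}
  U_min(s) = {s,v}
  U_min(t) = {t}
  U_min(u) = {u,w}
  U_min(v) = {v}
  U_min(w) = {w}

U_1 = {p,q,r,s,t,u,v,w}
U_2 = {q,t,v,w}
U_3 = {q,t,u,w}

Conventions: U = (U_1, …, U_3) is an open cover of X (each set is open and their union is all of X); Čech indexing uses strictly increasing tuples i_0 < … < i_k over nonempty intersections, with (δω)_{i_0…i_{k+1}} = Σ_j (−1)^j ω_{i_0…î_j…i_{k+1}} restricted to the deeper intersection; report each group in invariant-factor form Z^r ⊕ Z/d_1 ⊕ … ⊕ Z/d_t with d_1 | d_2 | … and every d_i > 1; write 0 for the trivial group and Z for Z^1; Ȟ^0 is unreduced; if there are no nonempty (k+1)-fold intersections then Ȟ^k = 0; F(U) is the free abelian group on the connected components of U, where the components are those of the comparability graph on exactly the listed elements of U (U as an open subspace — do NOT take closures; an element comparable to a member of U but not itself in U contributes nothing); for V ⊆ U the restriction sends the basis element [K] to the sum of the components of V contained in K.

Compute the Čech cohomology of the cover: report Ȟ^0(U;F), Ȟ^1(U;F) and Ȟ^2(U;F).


nonempty overlaps:
  U12={q,t,v,w} U13={q,t,u,w} U23={q,t,w}
  U123={q,t,w}
components per intersection:
  U1: {p,q,r,t} {s,v} {u,w}
  U2: {q,t} {v} {w}
  U3: {q,t} {u,w}
  U12: {q,t} {v} {w}
  U13: {q,t} {u,w}
  U23: {q,t} {w}
  U123: {q,t} {w}
C dims 8,7,2; δ0: rk 5, SNF 1^5; δ1: rk 2, SNF 1^2
degree 0: 8−5−0 = 3 → Ȟ^0 ≅ Z^3
degree 1: 7−2−5 = 0 → Ȟ^1 ≅ 0
degree 2: 2−0−2 = 0 → Ȟ^2 ≅ 0

Ȟ^0(U;F) ≅ Z^3, Ȟ^1(U;F) ≅ 0, Ȟ^2(U;F) ≅ 0


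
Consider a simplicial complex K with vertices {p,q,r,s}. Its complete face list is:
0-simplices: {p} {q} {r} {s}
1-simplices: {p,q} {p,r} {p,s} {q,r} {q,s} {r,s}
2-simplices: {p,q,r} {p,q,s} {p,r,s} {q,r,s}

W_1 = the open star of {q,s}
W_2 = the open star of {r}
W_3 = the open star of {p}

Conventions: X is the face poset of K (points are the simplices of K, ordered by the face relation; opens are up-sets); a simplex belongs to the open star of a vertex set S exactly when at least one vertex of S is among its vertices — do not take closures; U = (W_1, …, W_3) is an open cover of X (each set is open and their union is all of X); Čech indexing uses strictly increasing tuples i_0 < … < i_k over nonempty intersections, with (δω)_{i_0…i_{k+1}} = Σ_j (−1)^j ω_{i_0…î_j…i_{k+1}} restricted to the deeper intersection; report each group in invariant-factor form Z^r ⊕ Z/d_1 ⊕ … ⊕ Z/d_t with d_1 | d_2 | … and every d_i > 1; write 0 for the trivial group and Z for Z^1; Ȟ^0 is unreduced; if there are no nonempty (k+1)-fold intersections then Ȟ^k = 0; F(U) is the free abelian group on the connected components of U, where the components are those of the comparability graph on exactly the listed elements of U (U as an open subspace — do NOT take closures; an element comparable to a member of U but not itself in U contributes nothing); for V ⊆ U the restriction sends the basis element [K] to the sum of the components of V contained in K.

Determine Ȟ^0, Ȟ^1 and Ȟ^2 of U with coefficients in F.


nerve of the cover:
  W1={{q},{s},{p,q},{p,s},{q,r},{q,s},{r,s},{p,q,r},{p,q,s},{p,r,s},{q,r,s}} W2={{r},{p,r},{q,r},{r,s},{p,q,r},{p,r,s},{q,r,s}} W3={{p},{p,q},{p,r},{p,s},{p,q,r},{p,q,s},{p,r,s}}
  W12={{q,r},{r,s},{p,q,r},{p,r,s},{q,r,s}} W13={{p,q},{p,s},{p,q,r},{p,q,s},{p,r,s}} W23={{p,r},{p,q,r},{p,r,s}}
  W123={{p,q,r},{p,r,s}}
components per intersection:
  W1: {{q},{s},{p,q},{p,s},{q,r},{q,s},{r,s},{p,q,r},{p,q,s},{p,r,s},{q,r,s}}
  W2: {{r},{p,r},{q,r},{r,s},{p,q,r},{p,r,s},{q,r,s}}
  W3: {{p},{p,q},{p,r},{p,s},{p,q,r},{p,q,s},{p,r,s}}
  W12: {{q,r},{r,s},{p,q,r},{p,r,s},{q,r,s}}
  W13: {{p,q},{p,s},{p,q,r},{p,q,s},{p,r,s}}
  W23: {{p,r},{p,q,r},{p,r,s}}
  W123: {{p,q,r}} {{p,r,s}}
C dims 3,3,2; δ0: rk 2, SNF 1^2; δ1: rk 1, SNF 1^1
Ȟ^0 = (3 − 2) − 0 = 1, so Ȟ^0 ≅ Z
Ȟ^1 = (3 − 1) − 2 = 0, so Ȟ^1 ≅ 0
Ȟ^2 = (2 − 0) − 1 = 1, so Ȟ^2 ≅ Z

Ȟ^0 = Z, Ȟ^1 = 0, Ȟ^2 = Z


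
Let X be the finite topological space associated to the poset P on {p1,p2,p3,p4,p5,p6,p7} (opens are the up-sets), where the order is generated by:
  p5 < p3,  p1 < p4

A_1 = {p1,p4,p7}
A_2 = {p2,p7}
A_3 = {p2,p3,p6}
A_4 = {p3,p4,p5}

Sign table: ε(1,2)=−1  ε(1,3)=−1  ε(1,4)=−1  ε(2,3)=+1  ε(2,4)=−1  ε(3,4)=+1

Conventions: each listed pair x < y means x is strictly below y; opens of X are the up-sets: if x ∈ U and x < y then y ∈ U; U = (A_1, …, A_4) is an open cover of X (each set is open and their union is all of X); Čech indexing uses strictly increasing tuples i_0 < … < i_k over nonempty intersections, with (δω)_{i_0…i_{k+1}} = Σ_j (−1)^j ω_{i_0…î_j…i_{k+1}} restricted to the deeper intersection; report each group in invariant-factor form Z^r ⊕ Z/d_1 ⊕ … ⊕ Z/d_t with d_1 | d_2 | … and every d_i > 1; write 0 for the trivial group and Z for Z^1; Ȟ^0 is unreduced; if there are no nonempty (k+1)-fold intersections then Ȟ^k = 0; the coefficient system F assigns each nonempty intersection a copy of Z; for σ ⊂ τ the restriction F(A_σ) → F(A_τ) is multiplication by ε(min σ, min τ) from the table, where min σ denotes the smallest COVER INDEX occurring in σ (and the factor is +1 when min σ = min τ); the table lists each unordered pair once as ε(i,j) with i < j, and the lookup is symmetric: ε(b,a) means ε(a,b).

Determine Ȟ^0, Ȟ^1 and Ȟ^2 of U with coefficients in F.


Ȟ^0(U;F) ≅ Z, Ȟ^1(U;F) ≅ Z, Ȟ^2(U;F) ≅ 0

intersection data:
  A12={p7} A14={p4} A23={p2} A34={p3}
C dims 4,4; δ0: rk 3, SNF 1^3
Ȟ^0 = (4 − 3) − 0 = 1, so Ȟ^0 ≅ Z
Ȟ^1 = (4 − 0) − 3 = 1, so Ȟ^1 ≅ Z
Ȟ^2 = (0 − 0) − 0 = 0, so Ȟ^2 ≅ 0


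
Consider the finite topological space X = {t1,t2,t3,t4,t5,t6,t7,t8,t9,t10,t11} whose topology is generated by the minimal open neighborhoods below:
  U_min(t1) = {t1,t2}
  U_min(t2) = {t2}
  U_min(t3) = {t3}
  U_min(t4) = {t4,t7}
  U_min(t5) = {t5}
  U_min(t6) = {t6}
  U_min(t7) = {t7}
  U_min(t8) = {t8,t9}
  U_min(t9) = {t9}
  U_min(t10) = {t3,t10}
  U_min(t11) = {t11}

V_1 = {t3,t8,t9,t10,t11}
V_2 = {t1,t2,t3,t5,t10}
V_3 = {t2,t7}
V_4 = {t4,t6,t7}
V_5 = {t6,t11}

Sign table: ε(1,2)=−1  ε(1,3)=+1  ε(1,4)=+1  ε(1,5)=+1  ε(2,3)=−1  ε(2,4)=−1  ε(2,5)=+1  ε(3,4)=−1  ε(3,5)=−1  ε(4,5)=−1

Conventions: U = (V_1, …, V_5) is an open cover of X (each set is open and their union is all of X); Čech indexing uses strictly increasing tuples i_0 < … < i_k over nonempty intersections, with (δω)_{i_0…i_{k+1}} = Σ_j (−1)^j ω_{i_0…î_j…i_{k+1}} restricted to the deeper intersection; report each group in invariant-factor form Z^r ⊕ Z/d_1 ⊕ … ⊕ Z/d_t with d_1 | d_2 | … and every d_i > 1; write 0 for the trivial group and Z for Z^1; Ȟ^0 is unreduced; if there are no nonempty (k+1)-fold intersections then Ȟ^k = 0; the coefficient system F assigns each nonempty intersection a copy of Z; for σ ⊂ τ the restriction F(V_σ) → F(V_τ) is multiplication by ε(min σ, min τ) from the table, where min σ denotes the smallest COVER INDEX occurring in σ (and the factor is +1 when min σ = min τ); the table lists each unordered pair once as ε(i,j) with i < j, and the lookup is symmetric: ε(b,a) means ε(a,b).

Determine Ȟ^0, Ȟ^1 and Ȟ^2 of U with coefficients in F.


nonempty overlaps:
  V12={t3,t10} V15={t11} V23={t2} V34={t7} V45={t6}
C dims 5,5; δ0: rk 4, SNF 1^4
degree 0: 5−4−0 = 1 → Ȟ^0 ≅ Z
degree 1: 5−0−4 = 1 → Ȟ^1 ≅ Z
degree 2: 0−0−0 = 0 → Ȟ^2 ≅ 0

Ȟ^0(U;F) ≅ Z,  Ȟ^1(U;F) ≅ Z,  Ȟ^2(U;F) ≅ 0


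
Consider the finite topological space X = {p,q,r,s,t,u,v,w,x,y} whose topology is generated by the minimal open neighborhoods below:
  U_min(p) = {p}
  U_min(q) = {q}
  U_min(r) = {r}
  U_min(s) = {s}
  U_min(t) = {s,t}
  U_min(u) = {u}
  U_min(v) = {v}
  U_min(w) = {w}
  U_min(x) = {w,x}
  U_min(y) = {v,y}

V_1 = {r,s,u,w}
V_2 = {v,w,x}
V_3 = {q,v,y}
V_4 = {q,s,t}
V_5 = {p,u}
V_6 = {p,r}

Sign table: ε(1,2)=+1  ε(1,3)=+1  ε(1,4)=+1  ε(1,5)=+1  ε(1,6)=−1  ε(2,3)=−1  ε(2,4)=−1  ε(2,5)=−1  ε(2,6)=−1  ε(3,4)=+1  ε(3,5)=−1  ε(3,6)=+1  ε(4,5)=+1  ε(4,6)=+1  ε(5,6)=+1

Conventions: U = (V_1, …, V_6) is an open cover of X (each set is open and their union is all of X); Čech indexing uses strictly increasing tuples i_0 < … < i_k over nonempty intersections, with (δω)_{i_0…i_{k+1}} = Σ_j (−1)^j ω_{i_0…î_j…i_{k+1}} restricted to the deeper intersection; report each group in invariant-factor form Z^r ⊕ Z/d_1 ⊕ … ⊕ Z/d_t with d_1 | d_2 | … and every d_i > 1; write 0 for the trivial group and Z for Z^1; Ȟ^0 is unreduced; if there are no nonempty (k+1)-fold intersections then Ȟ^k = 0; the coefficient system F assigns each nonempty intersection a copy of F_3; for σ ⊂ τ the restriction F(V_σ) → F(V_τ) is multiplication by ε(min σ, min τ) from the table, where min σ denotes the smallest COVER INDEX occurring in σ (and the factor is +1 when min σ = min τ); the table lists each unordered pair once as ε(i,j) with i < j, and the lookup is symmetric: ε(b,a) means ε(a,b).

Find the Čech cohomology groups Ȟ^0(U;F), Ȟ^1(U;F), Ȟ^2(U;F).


Ȟ^0 = 0, Ȟ^1 = Z/3, Ȟ^2 = 0

nonempty intersections:
  V12={w} V14={s} V15={u} V16={r} V23={v} V34={q} V56={p}
C dims 6,7; δ0: rk_F3 6
Ȟ^0: (6−6)−0=0 ⇒ 0
Ȟ^1: (7−0)−6=1 ⇒ Z/3
Ȟ^2: (0−0)−0=0 ⇒ 0


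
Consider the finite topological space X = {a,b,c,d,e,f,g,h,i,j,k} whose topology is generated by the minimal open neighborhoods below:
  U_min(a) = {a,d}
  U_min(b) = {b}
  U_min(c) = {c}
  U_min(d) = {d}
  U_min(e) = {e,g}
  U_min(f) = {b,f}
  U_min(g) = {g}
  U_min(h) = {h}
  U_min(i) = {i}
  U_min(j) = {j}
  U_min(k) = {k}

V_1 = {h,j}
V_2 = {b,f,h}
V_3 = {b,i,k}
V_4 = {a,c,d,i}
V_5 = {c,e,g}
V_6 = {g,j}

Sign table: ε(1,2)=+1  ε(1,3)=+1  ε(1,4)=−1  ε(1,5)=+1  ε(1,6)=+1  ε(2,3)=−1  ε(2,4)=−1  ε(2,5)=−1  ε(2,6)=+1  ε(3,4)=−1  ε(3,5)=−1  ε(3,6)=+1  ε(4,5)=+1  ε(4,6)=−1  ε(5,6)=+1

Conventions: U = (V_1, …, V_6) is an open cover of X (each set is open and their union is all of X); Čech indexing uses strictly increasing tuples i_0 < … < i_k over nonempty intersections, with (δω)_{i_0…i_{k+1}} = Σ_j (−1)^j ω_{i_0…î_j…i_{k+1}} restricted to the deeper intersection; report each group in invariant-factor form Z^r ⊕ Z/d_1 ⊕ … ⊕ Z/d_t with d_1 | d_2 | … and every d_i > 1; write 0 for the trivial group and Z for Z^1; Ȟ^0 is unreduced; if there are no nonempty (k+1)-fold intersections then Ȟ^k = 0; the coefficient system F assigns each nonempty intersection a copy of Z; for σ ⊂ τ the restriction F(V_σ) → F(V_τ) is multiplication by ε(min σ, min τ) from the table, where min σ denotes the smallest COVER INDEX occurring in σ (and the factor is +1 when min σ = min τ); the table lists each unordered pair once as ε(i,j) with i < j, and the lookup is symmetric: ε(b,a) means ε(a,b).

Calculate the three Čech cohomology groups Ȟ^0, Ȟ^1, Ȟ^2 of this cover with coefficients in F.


Ȟ^0(U;F) ≅ Z, Ȟ^1(U;F) ≅ Z, Ȟ^2(U;F) ≅ 0

nonempty overlaps:
  V12={h} V16={j} V23={b} V34={i} V45={c} V56={g}
C dims 6,6; δ0: rk 5, SNF 1^5
degree 0: 6−5−0 = 1 → Ȟ^0 ≅ Z
degree 1: 6−0−5 = 1 → Ȟ^1 ≅ Z
degree 2: 0−0−0 = 0 → Ȟ^2 ≅ 0
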